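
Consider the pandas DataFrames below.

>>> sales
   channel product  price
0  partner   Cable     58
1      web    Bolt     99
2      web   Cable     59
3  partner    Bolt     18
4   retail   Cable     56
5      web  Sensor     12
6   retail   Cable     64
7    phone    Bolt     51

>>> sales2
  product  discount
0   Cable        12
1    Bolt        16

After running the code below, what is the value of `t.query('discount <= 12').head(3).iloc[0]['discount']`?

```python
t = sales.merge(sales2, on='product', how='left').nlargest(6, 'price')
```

merge on 'product' (how='left') → 8 rows:
   channel product  price  discount
0  partner   Cable     58      12.0
1      web    Bolt     99      16.0
2      web   Cable     59      12.0
3  partner    Bolt     18      16.0
4   retail   Cable     56      12.0
5      web  Sensor     12       NaN
6   retail   Cable     64      12.0
7    phone    Bolt     51      16.0
take 6 rows with largest price:
   channel product  price  discount
1      web    Bolt     99      16.0
6   retail   Cable     64      12.0
2      web   Cable     59      12.0
0  partner   Cable     58      12.0
4   retail   Cable     56      12.0
7    phone    Bolt     51      16.0
filter rows where discount <= 12:
   channel product  price  discount
6   retail   Cable     64      12.0
2      web   Cable     59      12.0
0  partner   Cable     58      12.0
4   retail   Cable     56      12.0
take first 3 rows:
   channel product  price  discount
6   retail   Cable     64      12.0
2      web   Cable     59      12.0
0  partner   Cable     58      12.0
Hence 12.0.

12.0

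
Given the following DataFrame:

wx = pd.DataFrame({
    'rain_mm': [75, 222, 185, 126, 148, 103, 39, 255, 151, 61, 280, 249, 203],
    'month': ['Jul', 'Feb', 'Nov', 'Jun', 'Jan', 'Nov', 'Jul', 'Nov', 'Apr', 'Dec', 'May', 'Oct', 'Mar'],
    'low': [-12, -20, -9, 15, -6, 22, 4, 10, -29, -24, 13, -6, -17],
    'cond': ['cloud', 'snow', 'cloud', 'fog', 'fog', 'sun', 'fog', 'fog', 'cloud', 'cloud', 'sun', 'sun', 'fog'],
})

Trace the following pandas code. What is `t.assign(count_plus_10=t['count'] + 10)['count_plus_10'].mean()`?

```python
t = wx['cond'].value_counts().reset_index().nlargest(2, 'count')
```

14.5

value_counts of cond:
cond
fog      5
cloud    4
sun      3
snow     1
Name: count, dtype: int64
reset_index():
    cond  count
0    fog      5
1  cloud      4
2    sun      3
3   snow      1
take 2 rows with largest count:
    cond  count
0    fog      5
1  cloud      4
add column count_plus_10 = t['count'] + 10:
    cond  count  count_plus_10
0    fog      5             15
1  cloud      4             14
Then the mean of column 'count_plus_10': 14.5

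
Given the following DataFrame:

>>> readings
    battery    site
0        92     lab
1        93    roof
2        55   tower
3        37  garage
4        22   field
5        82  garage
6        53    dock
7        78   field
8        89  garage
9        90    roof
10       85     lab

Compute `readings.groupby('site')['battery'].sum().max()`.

group by site, sum of battery:
site
dock       53
field     100
garage    208
lab       177
roof      183
tower      55
Name: battery, dtype: int64
Reading off the max of the resulting series, we get 208.

208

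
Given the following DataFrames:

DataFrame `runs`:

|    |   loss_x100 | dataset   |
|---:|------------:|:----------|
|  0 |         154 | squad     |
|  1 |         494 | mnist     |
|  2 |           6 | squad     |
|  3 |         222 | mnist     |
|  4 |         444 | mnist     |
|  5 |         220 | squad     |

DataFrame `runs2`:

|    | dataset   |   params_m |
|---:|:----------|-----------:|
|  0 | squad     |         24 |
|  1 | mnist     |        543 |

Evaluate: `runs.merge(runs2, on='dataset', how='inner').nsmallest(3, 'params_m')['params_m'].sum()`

merge on 'dataset' (how='inner') → 6 rows:
   loss_x100 dataset  params_m
0        154   squad        24
1        494   mnist       543
2          6   squad        24
3        222   mnist       543
4        444   mnist       543
5        220   squad        24
take 3 rows with smallest params_m:
   loss_x100 dataset  params_m
0        154   squad        24
2          6   squad        24
5        220   squad        24
The sum of column 'params_m' is 72.

72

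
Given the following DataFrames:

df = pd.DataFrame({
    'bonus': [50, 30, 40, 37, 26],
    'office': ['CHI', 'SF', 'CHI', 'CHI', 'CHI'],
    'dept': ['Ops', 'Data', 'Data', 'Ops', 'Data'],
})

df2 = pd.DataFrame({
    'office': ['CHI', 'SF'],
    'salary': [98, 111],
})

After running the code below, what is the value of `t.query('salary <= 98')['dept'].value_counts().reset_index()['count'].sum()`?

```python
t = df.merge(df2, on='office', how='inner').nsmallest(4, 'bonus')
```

merge on 'office' (how='inner') → 5 rows:
   bonus office  dept  salary
0     50    CHI   Ops      98
1     30     SF  Data     111
2     40    CHI  Data      98
3     37    CHI   Ops      98
4     26    CHI  Data      98
take 4 rows with smallest bonus:
   bonus office  dept  salary
4     26    CHI  Data      98
1     30     SF  Data     111
3     37    CHI   Ops      98
2     40    CHI  Data      98
filter rows where salary <= 98:
   bonus office  dept  salary
4     26    CHI  Data      98
3     37    CHI   Ops      98
2     40    CHI  Data      98
value_counts of dept:
dept
Data    2
Ops     1
Name: count, dtype: int64
reset_index():
   dept  count
0  Data      2
1   Ops      1
Finally, sum of column 'count' = 3.

3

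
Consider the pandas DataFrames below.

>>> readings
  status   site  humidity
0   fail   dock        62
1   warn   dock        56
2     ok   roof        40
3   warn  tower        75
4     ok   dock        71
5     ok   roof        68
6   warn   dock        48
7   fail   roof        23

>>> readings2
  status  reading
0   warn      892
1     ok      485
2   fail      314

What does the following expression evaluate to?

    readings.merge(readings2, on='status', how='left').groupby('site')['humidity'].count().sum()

8

merge on 'status' (how='left') → 8 rows:
  status   site  humidity  reading
0   fail   dock        62      314
1   warn   dock        56      892
2     ok   roof        40      485
3   warn  tower        75      892
4     ok   dock        71      485
5     ok   roof        68      485
6   warn   dock        48      892
7   fail   roof        23      314
group by site, count of humidity:
site
dock     4
roof     3
tower    1
Name: humidity, dtype: int64
Hence 8.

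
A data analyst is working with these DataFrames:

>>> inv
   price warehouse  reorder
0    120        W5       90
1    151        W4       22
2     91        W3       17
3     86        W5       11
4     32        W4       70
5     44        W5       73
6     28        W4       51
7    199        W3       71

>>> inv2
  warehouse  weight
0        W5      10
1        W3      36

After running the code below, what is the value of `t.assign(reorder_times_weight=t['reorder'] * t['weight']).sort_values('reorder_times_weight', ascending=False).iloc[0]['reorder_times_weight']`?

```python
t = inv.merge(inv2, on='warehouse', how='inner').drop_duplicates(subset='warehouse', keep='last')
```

merge on 'warehouse' (how='inner') → 5 rows:
   price warehouse  reorder  weight
0    120        W5       90      10
1     91        W3       17      36
2     86        W5       11      10
3     44        W5       73      10
4    199        W3       71      36
drop duplicate warehouse (keep=last):
   price warehouse  reorder  weight
3     44        W5       73      10
4    199        W3       71      36
add column reorder_times_weight = t['reorder'] * t['weight']:
   price warehouse  reorder  weight  reorder_times_weight
3     44        W5       73      10                   730
4    199        W3       71      36                  2556
sort by reorder_times_weight descending:
   price warehouse  reorder  weight  reorder_times_weight
4    199        W3       71      36                  2556
3     44        W5       73      10                   730

2556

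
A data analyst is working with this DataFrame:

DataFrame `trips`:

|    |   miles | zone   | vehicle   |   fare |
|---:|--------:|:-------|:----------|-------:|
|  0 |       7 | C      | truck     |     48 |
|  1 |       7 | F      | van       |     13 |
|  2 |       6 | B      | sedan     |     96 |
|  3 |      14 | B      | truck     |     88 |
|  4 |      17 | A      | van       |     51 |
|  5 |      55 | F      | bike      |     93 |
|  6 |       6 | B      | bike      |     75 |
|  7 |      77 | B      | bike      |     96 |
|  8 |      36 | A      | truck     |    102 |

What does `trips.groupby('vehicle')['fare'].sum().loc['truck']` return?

group by vehicle, sum of fare:
vehicle
bike     264
sedan     96
truck    238
van       64
Name: fare, dtype: int64
So loc['truck'] = 238.

238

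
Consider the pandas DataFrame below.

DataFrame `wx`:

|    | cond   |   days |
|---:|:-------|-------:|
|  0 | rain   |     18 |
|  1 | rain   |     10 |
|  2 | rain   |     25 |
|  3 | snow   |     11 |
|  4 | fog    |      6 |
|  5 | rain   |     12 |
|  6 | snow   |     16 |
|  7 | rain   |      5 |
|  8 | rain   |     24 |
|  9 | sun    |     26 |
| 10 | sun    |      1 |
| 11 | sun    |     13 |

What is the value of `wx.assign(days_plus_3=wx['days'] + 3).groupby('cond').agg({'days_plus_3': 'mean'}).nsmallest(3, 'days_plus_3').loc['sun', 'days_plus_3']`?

add column days_plus_3 = wx['days'] + 3:
    cond  days  days_plus_3
0   rain    18           21
1   rain    10           13
2   rain    25           28
3   snow    11           14
4    fog     6            9
5   rain    12           15
6   snow    16           19
7   rain     5            8
8   rain    24           27
9    sun    26           29
10   sun     1            4
11   sun    13           16
group by cond, mean of days_plus_3:
      days_plus_3
cond             
fog      9.000000
rain    18.666667
snow    16.500000
sun     16.333333
take 3 rows with smallest days_plus_3:
      days_plus_3
cond             
fog      9.000000
sun     16.333333
snow    16.500000

16.3333333333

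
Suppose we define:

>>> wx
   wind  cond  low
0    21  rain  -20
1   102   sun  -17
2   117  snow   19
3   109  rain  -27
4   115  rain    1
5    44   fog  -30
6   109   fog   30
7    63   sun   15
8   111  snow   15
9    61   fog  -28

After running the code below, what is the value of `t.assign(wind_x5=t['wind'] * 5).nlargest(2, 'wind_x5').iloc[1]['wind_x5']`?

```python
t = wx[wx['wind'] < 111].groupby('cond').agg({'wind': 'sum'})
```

825

filter rows where wind < 111:
   wind  cond  low
0    21  rain  -20
1   102   sun  -17
3   109  rain  -27
5    44   fog  -30
6   109   fog   30
7    63   sun   15
9    61   fog  -28
group by cond, sum of wind:
      wind
cond      
fog    214
rain   130
sun    165
add column wind_x5 = t['wind'] * 5:
      wind  wind_x5
cond               
fog    214     1070
rain   130      650
sun    165      825
take 2 rows with largest wind_x5:
      wind  wind_x5
cond               
fog    214     1070
sun    165      825
So iloc[1]['wind_x5'] = 825.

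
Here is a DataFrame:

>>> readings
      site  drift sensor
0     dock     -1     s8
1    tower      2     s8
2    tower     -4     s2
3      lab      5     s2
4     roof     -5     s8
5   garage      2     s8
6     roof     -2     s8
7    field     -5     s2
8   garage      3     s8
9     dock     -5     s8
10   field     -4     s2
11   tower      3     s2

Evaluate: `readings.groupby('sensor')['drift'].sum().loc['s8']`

-6

group by sensor, sum of drift:
sensor
s2   -5
s8   -6
Name: drift, dtype: int64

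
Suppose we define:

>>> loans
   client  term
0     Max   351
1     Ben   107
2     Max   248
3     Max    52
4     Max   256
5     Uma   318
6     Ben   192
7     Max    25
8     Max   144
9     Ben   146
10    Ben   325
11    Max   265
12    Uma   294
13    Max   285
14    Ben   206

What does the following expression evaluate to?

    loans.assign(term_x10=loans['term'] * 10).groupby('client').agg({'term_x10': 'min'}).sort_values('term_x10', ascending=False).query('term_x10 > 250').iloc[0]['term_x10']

2940

add column term_x10 = loans['term'] * 10:
   client  term  term_x10
0     Max   351      3510
1     Ben   107      1070
2     Max   248      2480
3     Max    52       520
4     Max   256      2560
5     Uma   318      3180
6     Ben   192      1920
7     Max    25       250
8     Max   144      1440
9     Ben   146      1460
10    Ben   325      3250
11    Max   265      2650
12    Uma   294      2940
13    Max   285      2850
14    Ben   206      2060
group by client, min of term_x10:
        term_x10
client          
Ben         1070
Max          250
Uma         2940
sort by term_x10 descending:
        term_x10
client          
Uma         2940
Ben         1070
Max          250
filter rows where term_x10 > 250:
        term_x10
client          
Uma         2940
Ben         1070
Finally, value at position 0, column 'term_x10' = 2940.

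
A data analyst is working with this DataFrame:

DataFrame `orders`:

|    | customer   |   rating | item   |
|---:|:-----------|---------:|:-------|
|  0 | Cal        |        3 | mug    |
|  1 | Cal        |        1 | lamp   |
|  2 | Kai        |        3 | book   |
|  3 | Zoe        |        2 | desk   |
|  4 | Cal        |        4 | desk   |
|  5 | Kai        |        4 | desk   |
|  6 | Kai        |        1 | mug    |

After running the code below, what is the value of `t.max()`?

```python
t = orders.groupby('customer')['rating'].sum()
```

8

group by customer, sum of rating:
customer
Cal    8
Kai    8
Zoe    2
Name: rating, dtype: int64
So max() = 8.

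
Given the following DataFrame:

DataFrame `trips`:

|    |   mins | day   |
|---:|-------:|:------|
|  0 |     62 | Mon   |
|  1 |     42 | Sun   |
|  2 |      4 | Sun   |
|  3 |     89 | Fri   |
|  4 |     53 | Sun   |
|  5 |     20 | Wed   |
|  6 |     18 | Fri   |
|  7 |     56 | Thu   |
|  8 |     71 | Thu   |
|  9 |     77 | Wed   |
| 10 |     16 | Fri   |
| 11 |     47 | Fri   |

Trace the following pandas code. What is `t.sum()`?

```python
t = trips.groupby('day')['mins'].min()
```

158

group by day, min of mins:
day
Fri    16
Mon    62
Sun     4
Thu    56
Wed    20
Name: mins, dtype: int64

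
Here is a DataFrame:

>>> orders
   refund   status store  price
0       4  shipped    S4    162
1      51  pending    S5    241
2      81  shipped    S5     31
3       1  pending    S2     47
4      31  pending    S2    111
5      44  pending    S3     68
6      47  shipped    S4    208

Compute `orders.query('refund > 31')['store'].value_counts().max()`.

2

filter rows where refund > 31:
   refund   status store  price
1      51  pending    S5    241
2      81  shipped    S5     31
5      44  pending    S3     68
6      47  shipped    S4    208
value_counts of store:
store
S5    2
S3    1
S4    1
Name: count, dtype: int64
The max of the resulting series is 2.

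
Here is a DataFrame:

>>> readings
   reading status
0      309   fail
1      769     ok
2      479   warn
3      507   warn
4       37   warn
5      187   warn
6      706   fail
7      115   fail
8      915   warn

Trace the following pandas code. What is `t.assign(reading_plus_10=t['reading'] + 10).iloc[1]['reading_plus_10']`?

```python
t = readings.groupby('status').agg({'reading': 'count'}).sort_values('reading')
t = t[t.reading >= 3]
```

15

group by status, count of reading:
        reading
status         
fail          3
ok            1
warn          5
sort by reading:
        reading
status         
ok            1
fail          3
warn          5
filter rows where reading >= 3:
        reading
status         
fail          3
warn          5
add column reading_plus_10 = t['reading'] + 10:
        reading  reading_plus_10
status                          
fail          3               13
warn          5               15
Reading off the value at position 1, column 'reading_plus_10', we get 15.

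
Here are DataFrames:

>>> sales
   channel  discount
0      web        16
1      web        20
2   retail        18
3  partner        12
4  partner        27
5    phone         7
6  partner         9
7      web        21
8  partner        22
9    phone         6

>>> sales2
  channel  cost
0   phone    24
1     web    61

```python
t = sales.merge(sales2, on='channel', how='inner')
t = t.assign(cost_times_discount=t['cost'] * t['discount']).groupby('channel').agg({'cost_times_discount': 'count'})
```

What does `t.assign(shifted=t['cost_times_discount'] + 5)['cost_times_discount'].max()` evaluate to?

merge on 'channel' (how='inner') → 5 rows:
  channel  discount  cost
0     web        16    61
1     web        20    61
2   phone         7    24
3     web        21    61
4   phone         6    24
add column cost_times_discount = t['cost'] * t['discount']:
  channel  discount  cost  cost_times_discount
0     web        16    61                  976
1     web        20    61                 1220
2   phone         7    24                  168
3     web        21    61                 1281
4   phone         6    24                  144
group by channel, count of cost_times_discount:
         cost_times_discount
channel                     
phone                      2
web                        3
add column shifted = t['cost_times_discount'] + 5:
         cost_times_discount  shifted
channel                              
phone                      2        7
web                        3        8
So max() = 3.

3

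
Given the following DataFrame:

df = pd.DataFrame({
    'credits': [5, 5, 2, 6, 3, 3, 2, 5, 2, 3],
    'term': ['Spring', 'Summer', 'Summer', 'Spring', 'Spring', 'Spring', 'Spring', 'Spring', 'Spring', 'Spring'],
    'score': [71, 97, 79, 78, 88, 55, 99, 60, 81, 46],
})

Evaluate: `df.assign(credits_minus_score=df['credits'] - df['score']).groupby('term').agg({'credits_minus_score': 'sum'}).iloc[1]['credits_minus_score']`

add column credits_minus_score = df['credits'] - df['score']:
   credits    term  score  credits_minus_score
0        5  Spring     71                  -66
1        5  Summer     97                  -92
2        2  Summer     79                  -77
3        6  Spring     78                  -72
4        3  Spring     88                  -85
5        3  Spring     55                  -52
6        2  Spring     99                  -97
7        5  Spring     60                  -55
8        2  Spring     81                  -79
9        3  Spring     46                  -43
group by term, sum of credits_minus_score:
        credits_minus_score
term                       
Spring                 -549
Summer                 -169

-169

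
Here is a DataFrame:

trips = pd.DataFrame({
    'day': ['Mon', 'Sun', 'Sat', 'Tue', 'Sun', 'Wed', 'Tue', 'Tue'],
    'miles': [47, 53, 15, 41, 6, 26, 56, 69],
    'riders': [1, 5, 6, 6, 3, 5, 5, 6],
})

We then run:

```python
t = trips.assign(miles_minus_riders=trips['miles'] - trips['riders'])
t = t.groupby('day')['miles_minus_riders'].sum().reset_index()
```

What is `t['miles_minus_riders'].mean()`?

55.2

add column miles_minus_riders = trips['miles'] - trips['riders']:
   day  miles  riders  miles_minus_riders
0  Mon     47       1                  46
1  Sun     53       5                  48
2  Sat     15       6                   9
3  Tue     41       6                  35
4  Sun      6       3                   3
5  Wed     26       5                  21
6  Tue     56       5                  51
7  Tue     69       6                  63
group by day, sum of miles_minus_riders:
day
Mon     46
Sat      9
Sun     51
Tue    149
Wed     21
Name: miles_minus_riders, dtype: int64
reset_index():
   day  miles_minus_riders
0  Mon                  46
1  Sat                   9
2  Sun                  51
3  Tue                 149
4  Wed                  21
Hence 55.2.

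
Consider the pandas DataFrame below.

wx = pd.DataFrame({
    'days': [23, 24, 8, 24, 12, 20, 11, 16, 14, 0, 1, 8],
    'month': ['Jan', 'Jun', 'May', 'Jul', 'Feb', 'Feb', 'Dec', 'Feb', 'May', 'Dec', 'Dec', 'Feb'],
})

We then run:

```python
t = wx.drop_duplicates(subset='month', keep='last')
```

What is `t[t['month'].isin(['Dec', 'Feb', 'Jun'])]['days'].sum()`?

drop duplicate month (keep=last):
    days month
0     23   Jan
1     24   Jun
3     24   Jul
8     14   May
10     1   Dec
11     8   Feb
filter rows where month in ['Dec', 'Feb', 'Jun']:
    days month
1     24   Jun
10     1   Dec
11     8   Feb
Taking the sum of column 'days' gives 33.

33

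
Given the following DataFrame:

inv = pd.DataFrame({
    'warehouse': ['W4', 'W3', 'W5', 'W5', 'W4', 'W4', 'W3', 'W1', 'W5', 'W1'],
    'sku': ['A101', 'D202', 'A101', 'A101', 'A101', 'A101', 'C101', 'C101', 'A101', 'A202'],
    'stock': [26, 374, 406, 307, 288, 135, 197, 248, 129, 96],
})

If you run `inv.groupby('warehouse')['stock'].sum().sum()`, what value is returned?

group by warehouse, sum of stock:
warehouse
W1    344
W3    571
W4    449
W5    842
Name: stock, dtype: int64
So sum() = 2206.

2206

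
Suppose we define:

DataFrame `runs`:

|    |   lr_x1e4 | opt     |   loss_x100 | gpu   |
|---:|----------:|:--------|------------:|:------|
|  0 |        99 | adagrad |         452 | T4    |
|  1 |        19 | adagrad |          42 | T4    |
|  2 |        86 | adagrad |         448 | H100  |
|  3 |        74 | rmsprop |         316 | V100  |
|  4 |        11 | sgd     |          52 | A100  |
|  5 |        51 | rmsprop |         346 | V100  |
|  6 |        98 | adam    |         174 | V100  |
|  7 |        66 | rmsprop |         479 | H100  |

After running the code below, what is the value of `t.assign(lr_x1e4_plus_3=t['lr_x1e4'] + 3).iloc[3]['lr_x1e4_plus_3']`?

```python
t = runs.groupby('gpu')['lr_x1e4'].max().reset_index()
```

101

group by gpu, max of lr_x1e4:
gpu
A100    11
H100    86
T4      99
V100    98
Name: lr_x1e4, dtype: int64
reset_index():
    gpu  lr_x1e4
0  A100       11
1  H100       86
2    T4       99
3  V100       98
add column lr_x1e4_plus_3 = t['lr_x1e4'] + 3:
    gpu  lr_x1e4  lr_x1e4_plus_3
0  A100       11              14
1  H100       86              89
2    T4       99             102
3  V100       98             101
Finally, value at position 3, column 'lr_x1e4_plus_3' = 101.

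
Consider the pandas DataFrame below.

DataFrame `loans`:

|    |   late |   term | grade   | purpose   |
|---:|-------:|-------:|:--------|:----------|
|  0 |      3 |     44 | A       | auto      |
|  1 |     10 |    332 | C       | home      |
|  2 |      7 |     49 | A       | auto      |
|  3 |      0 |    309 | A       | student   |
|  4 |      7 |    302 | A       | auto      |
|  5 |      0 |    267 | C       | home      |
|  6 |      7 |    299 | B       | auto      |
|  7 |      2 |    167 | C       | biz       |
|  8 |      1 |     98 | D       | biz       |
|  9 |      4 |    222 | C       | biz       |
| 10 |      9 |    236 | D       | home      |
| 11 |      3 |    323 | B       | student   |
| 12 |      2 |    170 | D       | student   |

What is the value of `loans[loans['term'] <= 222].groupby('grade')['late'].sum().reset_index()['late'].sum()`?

19

filter rows where term <= 222:
    late  term grade  purpose
0      3    44     A     auto
2      7    49     A     auto
7      2   167     C      biz
8      1    98     D      biz
9      4   222     C      biz
12     2   170     D  student
group by grade, sum of late:
grade
A    10
C     6
D     3
Name: late, dtype: int64
reset_index():
  grade  late
0     A    10
1     C     6
2     D     3
Reading off the sum of column 'late', we get 19.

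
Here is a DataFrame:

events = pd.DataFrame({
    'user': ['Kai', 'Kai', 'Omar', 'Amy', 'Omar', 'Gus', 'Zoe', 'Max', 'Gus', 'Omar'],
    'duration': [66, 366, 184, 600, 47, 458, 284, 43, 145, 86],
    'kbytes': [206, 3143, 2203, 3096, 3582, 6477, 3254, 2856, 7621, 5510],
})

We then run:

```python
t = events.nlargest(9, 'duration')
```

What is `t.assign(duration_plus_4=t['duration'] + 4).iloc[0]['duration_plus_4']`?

take 9 rows with largest duration:
   user  duration  kbytes
3   Amy       600    3096
5   Gus       458    6477
1   Kai       366    3143
6   Zoe       284    3254
2  Omar       184    2203
8   Gus       145    7621
9  Omar        86    5510
0   Kai        66     206
4  Omar        47    3582
add column duration_plus_4 = t['duration'] + 4:
   user  duration  kbytes  duration_plus_4
3   Amy       600    3096              604
5   Gus       458    6477              462
1   Kai       366    3143              370
6   Zoe       284    3254              288
2  Omar       184    2203              188
8   Gus       145    7621              149
9  Omar        86    5510               90
0   Kai        66     206               70
4  Omar        47    3582               51
Reading off the value at position 0, column 'duration_plus_4', we get 604.

604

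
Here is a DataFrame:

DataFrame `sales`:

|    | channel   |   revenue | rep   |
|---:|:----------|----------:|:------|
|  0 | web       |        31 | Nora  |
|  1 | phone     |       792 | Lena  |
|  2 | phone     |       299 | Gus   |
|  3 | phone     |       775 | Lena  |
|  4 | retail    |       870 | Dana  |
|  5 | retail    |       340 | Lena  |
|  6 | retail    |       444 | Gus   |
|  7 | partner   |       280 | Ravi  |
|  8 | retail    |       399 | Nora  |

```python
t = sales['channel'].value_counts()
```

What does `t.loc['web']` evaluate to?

value_counts of channel:
channel
retail     4
phone      3
web        1
partner    1
Name: count, dtype: int64
Hence 1.

1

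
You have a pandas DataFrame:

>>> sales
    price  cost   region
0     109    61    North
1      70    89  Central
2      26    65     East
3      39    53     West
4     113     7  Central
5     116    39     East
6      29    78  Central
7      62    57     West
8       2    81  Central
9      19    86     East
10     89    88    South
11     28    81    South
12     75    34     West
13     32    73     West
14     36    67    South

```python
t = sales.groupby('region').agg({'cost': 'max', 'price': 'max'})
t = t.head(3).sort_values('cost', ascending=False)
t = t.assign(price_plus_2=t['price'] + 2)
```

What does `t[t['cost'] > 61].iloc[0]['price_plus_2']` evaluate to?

group by region: max(cost), max(price):
         cost  price
region              
Central    89    113
East       86    116
North      61    109
South      88     89
West       73     75
take first 3 rows:
         cost  price
region              
Central    89    113
East       86    116
North      61    109
sort by cost descending:
         cost  price
region              
Central    89    113
East       86    116
North      61    109
add column price_plus_2 = t['price'] + 2:
         cost  price  price_plus_2
region                            
Central    89    113           115
East       86    116           118
North      61    109           111
filter rows where cost > 61:
         cost  price  price_plus_2
region                            
Central    89    113           115
East       86    116           118

115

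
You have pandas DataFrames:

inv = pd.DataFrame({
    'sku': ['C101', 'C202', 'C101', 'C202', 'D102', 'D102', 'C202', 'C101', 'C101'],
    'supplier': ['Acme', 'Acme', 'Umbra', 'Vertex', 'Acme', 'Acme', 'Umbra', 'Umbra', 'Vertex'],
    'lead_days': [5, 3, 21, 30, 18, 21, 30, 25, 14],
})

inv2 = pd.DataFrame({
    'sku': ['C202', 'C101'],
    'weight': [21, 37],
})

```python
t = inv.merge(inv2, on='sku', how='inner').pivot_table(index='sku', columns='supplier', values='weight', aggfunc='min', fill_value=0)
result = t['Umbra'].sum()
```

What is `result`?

merge on 'sku' (how='inner') → 7 rows:
    sku supplier  lead_days  weight
0  C101     Acme          5      37
1  C202     Acme          3      21
2  C101    Umbra         21      37
3  C202   Vertex         30      21
4  C202    Umbra         30      21
5  C101    Umbra         25      37
6  C101   Vertex         14      37
pivot: rows=sku, cols=supplier, min(weight):
supplier  Acme  Umbra  Vertex
sku                          
C101        37     37      37
C202        21     21      21
sum of column 'Umbra' → 58

58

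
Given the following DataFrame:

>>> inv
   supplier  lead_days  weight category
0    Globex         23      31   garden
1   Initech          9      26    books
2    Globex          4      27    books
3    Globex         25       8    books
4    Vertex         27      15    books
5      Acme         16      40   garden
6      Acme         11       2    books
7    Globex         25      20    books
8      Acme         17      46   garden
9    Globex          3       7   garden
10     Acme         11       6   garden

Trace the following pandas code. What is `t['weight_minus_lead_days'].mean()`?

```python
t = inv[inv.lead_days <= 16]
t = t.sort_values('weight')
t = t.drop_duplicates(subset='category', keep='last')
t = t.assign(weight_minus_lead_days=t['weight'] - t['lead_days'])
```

23.5

filter rows where lead_days <= 16:
   supplier  lead_days  weight category
1   Initech          9      26    books
2    Globex          4      27    books
5      Acme         16      40   garden
6      Acme         11       2    books
9    Globex          3       7   garden
10     Acme         11       6   garden
sort by weight:
   supplier  lead_days  weight category
6      Acme         11       2    books
10     Acme         11       6   garden
9    Globex          3       7   garden
1   Initech          9      26    books
2    Globex          4      27    books
5      Acme         16      40   garden
drop duplicate category (keep=last):
  supplier  lead_days  weight category
2   Globex          4      27    books
5     Acme         16      40   garden
add column weight_minus_lead_days = t['weight'] - t['lead_days']:
  supplier  lead_days  weight category  weight_minus_lead_days
2   Globex          4      27    books                      23
5     Acme         16      40   garden                      24
Reading off the mean of column 'weight_minus_lead_days', we get 23.5.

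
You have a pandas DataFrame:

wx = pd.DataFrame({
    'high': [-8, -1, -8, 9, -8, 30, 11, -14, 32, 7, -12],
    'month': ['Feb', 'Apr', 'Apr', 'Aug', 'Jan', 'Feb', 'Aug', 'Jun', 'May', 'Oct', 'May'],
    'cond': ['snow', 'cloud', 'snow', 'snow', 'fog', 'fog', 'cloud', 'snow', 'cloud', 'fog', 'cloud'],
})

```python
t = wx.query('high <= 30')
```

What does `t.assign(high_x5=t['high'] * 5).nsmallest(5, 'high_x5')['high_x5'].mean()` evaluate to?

filter rows where high <= 30:
    high month   cond
0     -8   Feb   snow
1     -1   Apr  cloud
2     -8   Apr   snow
3      9   Aug   snow
4     -8   Jan    fog
5     30   Feb    fog
6     11   Aug  cloud
7    -14   Jun   snow
9      7   Oct    fog
10   -12   May  cloud
add column high_x5 = t['high'] * 5:
    high month   cond  high_x5
0     -8   Feb   snow      -40
1     -1   Apr  cloud       -5
2     -8   Apr   snow      -40
3      9   Aug   snow       45
4     -8   Jan    fog      -40
5     30   Feb    fog      150
6     11   Aug  cloud       55
7    -14   Jun   snow      -70
9      7   Oct    fog       35
10   -12   May  cloud      -60
take 5 rows with smallest high_x5:
    high month   cond  high_x5
7    -14   Jun   snow      -70
10   -12   May  cloud      -60
0     -8   Feb   snow      -40
2     -8   Apr   snow      -40
4     -8   Jan    fog      -40
Taking the mean of column 'high_x5' gives -50.0.

-50.0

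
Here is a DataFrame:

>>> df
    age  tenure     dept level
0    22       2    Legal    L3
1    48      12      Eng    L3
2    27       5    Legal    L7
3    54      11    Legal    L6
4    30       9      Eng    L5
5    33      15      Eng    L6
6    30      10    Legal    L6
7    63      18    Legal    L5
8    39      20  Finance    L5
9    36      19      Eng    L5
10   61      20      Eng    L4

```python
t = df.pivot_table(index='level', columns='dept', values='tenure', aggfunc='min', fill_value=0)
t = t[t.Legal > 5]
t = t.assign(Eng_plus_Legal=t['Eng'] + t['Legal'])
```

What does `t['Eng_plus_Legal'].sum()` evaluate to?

pivot: rows=level, cols=dept, min(tenure):
dept   Eng  Finance  Legal
level                     
L3      12        0      2
L4      20        0      0
L5       9       20     18
L6      15        0     10
L7       0        0      5
filter rows where Legal > 5:
dept   Eng  Finance  Legal
level                     
L5       9       20     18
L6      15        0     10
add column Eng_plus_Legal = t['Eng'] + t['Legal']:
dept   Eng  Finance  Legal  Eng_plus_Legal
level                                     
L5       9       20     18              27
L6      15        0     10              25
Then the sum of column 'Eng_plus_Legal': 52

52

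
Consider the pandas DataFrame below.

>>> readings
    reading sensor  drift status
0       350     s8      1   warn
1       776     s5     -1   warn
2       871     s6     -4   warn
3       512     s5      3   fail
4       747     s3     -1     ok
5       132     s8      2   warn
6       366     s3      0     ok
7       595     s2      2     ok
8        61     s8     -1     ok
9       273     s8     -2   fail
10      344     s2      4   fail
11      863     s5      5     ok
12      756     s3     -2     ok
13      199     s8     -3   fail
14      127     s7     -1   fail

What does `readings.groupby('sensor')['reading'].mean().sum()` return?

3010.5

group by sensor, mean of reading:
sensor
s2    469.5
s3    623.0
s5    717.0
s6    871.0
s7    127.0
s8    203.0
Name: reading, dtype: float64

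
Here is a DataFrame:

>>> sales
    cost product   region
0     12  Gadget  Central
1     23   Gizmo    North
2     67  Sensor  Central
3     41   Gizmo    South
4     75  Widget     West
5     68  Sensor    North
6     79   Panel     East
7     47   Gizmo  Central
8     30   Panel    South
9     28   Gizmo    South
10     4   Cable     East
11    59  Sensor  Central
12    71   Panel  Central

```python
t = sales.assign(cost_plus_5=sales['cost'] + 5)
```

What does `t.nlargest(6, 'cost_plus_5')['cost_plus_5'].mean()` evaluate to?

74.8333333333

add column cost_plus_5 = sales['cost'] + 5:
    cost product   region  cost_plus_5
0     12  Gadget  Central           17
1     23   Gizmo    North           28
2     67  Sensor  Central           72
3     41   Gizmo    South           46
4     75  Widget     West           80
5     68  Sensor    North           73
6     79   Panel     East           84
7     47   Gizmo  Central           52
8     30   Panel    South           35
9     28   Gizmo    South           33
10     4   Cable     East            9
11    59  Sensor  Central           64
12    71   Panel  Central           76
take 6 rows with largest cost_plus_5:
    cost product   region  cost_plus_5
6     79   Panel     East           84
4     75  Widget     West           80
12    71   Panel  Central           76
5     68  Sensor    North           73
2     67  Sensor  Central           72
11    59  Sensor  Central           64
mean of column 'cost_plus_5' → 74.8333333333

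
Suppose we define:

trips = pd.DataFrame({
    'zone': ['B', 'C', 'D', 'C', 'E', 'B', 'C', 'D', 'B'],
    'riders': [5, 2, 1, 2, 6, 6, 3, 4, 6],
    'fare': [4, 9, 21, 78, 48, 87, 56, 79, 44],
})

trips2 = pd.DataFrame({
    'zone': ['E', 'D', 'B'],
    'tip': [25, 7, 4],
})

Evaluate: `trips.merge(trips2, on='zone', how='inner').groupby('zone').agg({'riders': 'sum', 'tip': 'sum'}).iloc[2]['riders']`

6

merge on 'zone' (how='inner') → 6 rows:
  zone  riders  fare  tip
0    B       5     4    4
1    D       1    21    7
2    E       6    48   25
3    B       6    87    4
4    D       4    79    7
5    B       6    44    4
group by zone: sum(riders), sum(tip):
      riders  tip
zone             
B         17   12
D          5   14
E          6   25
Then the value at position 2, column 'riders': 6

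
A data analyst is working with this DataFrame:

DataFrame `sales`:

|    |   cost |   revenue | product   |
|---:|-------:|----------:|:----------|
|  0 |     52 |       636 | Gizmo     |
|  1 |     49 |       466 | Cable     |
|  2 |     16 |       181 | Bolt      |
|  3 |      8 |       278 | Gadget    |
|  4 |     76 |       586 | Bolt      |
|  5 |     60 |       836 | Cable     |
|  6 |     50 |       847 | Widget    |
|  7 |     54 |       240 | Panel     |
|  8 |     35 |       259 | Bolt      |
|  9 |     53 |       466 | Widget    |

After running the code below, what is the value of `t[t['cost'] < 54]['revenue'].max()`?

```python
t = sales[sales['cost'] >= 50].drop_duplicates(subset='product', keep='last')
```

636

filter rows where cost >= 50:
   cost  revenue product
0    52      636   Gizmo
4    76      586    Bolt
5    60      836   Cable
6    50      847  Widget
7    54      240   Panel
9    53      466  Widget
drop duplicate product (keep=last):
   cost  revenue product
0    52      636   Gizmo
4    76      586    Bolt
5    60      836   Cable
7    54      240   Panel
9    53      466  Widget
filter rows where cost < 54:
   cost  revenue product
0    52      636   Gizmo
9    53      466  Widget
So max() = 636.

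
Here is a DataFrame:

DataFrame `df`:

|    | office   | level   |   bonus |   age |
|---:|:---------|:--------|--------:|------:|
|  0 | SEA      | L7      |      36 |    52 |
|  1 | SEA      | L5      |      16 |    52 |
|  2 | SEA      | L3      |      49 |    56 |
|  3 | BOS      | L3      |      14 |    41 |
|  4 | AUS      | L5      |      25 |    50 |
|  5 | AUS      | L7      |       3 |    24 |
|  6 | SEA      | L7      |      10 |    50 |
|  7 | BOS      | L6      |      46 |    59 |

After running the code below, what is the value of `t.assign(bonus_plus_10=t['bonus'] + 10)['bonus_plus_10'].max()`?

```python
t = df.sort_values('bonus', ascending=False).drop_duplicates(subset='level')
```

sort by bonus descending:
  office level  bonus  age
2    SEA    L3     49   56
7    BOS    L6     46   59
0    SEA    L7     36   52
4    AUS    L5     25   50
1    SEA    L5     16   52
3    BOS    L3     14   41
6    SEA    L7     10   50
5    AUS    L7      3   24
drop duplicate level (keep=first):
  office level  bonus  age
2    SEA    L3     49   56
7    BOS    L6     46   59
0    SEA    L7     36   52
4    AUS    L5     25   50
add column bonus_plus_10 = t['bonus'] + 10:
  office level  bonus  age  bonus_plus_10
2    SEA    L3     49   56             59
7    BOS    L6     46   59             56
0    SEA    L7     36   52             46
4    AUS    L5     25   50             35
Hence 59.

59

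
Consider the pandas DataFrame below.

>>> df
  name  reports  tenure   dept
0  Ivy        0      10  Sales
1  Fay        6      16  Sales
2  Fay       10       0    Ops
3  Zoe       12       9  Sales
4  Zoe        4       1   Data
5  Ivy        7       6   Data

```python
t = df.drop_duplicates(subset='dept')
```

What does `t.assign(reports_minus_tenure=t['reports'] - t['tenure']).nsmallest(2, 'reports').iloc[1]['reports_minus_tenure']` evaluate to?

3

drop duplicate dept (keep=first):
  name  reports  tenure   dept
0  Ivy        0      10  Sales
2  Fay       10       0    Ops
4  Zoe        4       1   Data
add column reports_minus_tenure = t['reports'] - t['tenure']:
  name  reports  tenure   dept  reports_minus_tenure
0  Ivy        0      10  Sales                   -10
2  Fay       10       0    Ops                    10
4  Zoe        4       1   Data                     3
take 2 rows with smallest reports:
  name  reports  tenure   dept  reports_minus_tenure
0  Ivy        0      10  Sales                   -10
4  Zoe        4       1   Data                     3
So iloc[1]['reports_minus_tenure'] = 3.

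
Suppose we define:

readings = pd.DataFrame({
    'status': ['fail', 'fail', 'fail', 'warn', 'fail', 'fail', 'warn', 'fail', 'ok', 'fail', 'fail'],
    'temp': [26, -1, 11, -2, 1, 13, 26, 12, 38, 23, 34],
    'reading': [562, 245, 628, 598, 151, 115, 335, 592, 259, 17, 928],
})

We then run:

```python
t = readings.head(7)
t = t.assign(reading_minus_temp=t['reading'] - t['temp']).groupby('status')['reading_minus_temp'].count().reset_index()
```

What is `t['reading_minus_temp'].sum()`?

7

take first 7 rows:
  status  temp  reading
0   fail    26      562
1   fail    -1      245
2   fail    11      628
3   warn    -2      598
4   fail     1      151
5   fail    13      115
6   warn    26      335
add column reading_minus_temp = t['reading'] - t['temp']:
  status  temp  reading  reading_minus_temp
0   fail    26      562                 536
1   fail    -1      245                 246
2   fail    11      628                 617
3   warn    -2      598                 600
4   fail     1      151                 150
5   fail    13      115                 102
6   warn    26      335                 309
group by status, count of reading_minus_temp:
status
fail    5
warn    2
Name: reading_minus_temp, dtype: int64
reset_index():
  status  reading_minus_temp
0   fail                   5
1   warn                   2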